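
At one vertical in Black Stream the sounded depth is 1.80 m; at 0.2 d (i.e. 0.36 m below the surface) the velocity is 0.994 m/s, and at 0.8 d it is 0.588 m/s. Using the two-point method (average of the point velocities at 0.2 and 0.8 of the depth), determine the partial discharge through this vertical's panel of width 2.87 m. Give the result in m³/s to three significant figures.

v̄ = (0.994 + 0.588) / 2 = 0.7910 m/s
q = v̄ × d × w = 0.7910 × 1.80 × 2.87 = 4.086 m³/s

4.09 m³/s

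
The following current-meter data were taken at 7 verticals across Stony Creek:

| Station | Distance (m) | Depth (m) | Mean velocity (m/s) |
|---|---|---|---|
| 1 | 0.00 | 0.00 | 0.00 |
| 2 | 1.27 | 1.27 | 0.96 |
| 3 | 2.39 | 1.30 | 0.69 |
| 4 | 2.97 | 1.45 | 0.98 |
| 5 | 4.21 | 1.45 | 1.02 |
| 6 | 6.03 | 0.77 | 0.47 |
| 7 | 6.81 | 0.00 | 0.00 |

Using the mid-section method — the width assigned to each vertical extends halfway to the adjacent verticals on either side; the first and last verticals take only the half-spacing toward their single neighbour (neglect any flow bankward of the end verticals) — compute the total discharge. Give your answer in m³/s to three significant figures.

w_2 = (2.39 − 0.00)/2 = 1.195 m; q_2 = 0.96 × 1.27 × 1.195 = 1.457 m³/s
w_3 = (2.97 − 1.27)/2 = 0.85 m; q_3 = 0.69 × 1.30 × 0.85 = 0.7625 m³/s
w_4 = (4.21 − 2.39)/2 = 0.91 m; q_4 = 0.98 × 1.45 × 0.91 = 1.293 m³/s
w_5 = (6.03 − 2.97)/2 = 1.53 m; q_5 = 1.02 × 1.45 × 1.53 = 2.263 m³/s
w_6 = (6.81 − 4.21)/2 = 1.3 m; q_6 = 0.47 × 0.77 × 1.3 = 0.4705 m³/s
Stations 1, 7 contribute zero (depth or velocity is 0).
Q = Σ qᵢ = 6.246 m³/s

6.25 m³/s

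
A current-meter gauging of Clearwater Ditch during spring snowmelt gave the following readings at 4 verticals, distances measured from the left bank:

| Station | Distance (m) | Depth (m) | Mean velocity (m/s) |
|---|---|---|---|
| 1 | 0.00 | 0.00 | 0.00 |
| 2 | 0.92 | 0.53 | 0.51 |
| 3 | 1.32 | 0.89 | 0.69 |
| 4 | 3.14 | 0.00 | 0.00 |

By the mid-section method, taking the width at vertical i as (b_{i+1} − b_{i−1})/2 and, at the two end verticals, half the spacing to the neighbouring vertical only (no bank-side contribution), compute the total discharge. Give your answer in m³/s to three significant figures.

w_2 = (1.32 − 0.00)/2 = 0.66 m; q_2 = 0.51 × 0.53 × 0.66 = 0.1784 m³/s
w_3 = (3.14 − 0.92)/2 = 1.11 m; q_3 = 0.69 × 0.89 × 1.11 = 0.6817 m³/s
Stations 1, 4 contribute zero (depth or velocity is 0).
Q = Σ qᵢ = 0.8600 m³/s

0.860 m³/s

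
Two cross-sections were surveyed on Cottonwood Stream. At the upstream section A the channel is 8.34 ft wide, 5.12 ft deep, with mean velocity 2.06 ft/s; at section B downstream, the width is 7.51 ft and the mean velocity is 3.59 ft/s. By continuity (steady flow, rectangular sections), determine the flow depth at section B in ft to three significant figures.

Q = A₁V₁ = (8.34×5.12) × 2.06 = 87.96 ft³/s
d₂ = Q/(b₂ V₂) = 87.96/(7.51×3.59) = 3.263 ft

3.26 ft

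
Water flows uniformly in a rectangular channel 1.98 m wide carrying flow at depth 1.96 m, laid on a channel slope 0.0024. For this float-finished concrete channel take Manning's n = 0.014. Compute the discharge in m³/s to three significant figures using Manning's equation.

A = b·y = 1.98 × 1.96 = 3.881 m²
P = b + 2y = 1.98 + 2×1.96 = 5.900 m
R = A/P = 3.881/5.900 = 0.6578 m
Q = (1/n)·A·R^(2/3)·S^(1/2) = (1/0.014) × 3.881 × 0.6578^(2/3) × 0.0024^(1/2) = 10.27 m³/s

10.3 m³/s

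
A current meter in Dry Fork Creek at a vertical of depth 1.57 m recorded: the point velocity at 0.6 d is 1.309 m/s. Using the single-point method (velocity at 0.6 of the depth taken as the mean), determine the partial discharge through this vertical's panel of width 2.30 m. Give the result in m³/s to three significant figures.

4.73 m³/s

v̄ = v₀.₆ = 1.309 m/s
q = v̄ × d × w = 1.309 × 1.57 × 2.30 = 4.727 m³/s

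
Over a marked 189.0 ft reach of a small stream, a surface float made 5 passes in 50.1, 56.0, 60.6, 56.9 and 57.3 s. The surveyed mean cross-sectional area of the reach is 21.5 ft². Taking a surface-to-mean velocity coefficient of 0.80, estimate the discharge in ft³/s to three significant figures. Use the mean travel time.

t̄ = (50.1 + 56.0 + 60.6 + 56.9 + 57.3) / 5 = 56.18 s
v_surface = L / t̄ = 189.0 / 56.18 = 3.364 ft/s
v_mean = 0.80 × 3.364 = 2.691 ft/s
Q = A × v_mean = 21.5 × 2.691 = 57.86 ft³/s

57.9 ft³/s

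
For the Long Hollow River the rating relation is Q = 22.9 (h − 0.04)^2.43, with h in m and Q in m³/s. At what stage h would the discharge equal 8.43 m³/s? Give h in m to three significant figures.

0.703 m

h − h₀ = (Q/C)^(1/b) = (8.43/22.9)^(1/2.43) = 0.6628 m
h = 0.04 + 0.6628 = 0.7028 m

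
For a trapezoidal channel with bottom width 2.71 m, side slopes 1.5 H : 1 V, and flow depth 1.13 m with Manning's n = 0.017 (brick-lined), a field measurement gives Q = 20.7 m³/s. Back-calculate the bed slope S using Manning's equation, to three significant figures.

0.00755

A = (b + z·y)·y = (2.71 + 1.5×1.13)×1.13 = 4.978 m²
P = b + 2y√(1+z²) = 2.71 + 2×1.13×√(1+1.5²) = 6.784 m
R = A/P = 4.978/6.784 = 0.7337 m
S = (Q·n / (1·A·R^(2/3)))² = (20.7×0.017 / (1×4.978×0.8135))² = 0.007553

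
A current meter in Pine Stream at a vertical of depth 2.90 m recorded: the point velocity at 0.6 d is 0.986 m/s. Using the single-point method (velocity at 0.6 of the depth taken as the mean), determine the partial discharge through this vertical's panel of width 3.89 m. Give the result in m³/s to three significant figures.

11.1 m³/s

v̄ = v₀.₆ = 0.986 m/s
q = v̄ × d × w = 0.9860 × 2.90 × 3.89 = 11.12 m³/s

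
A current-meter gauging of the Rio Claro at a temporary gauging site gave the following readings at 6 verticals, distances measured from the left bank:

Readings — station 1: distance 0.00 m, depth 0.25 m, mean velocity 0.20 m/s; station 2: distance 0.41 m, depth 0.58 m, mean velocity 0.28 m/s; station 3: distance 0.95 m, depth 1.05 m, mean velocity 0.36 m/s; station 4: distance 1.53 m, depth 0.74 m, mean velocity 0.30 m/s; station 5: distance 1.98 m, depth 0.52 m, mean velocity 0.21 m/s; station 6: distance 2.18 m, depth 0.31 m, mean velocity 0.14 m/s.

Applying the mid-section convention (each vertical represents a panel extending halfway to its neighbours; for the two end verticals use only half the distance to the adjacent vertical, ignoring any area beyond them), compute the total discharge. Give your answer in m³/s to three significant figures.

0.453 m³/s

w_1 = (0.41 − 0.00)/2 = 0.205 m; q_1 = 0.20 × 0.25 × 0.205 = 0.01025 m³/s
w_2 = (0.95 − 0.00)/2 = 0.475 m; q_2 = 0.28 × 0.58 × 0.475 = 0.07714 m³/s
w_3 = (1.53 − 0.41)/2 = 0.56 m; q_3 = 0.36 × 1.05 × 0.56 = 0.2117 m³/s
w_4 = (1.98 − 0.95)/2 = 0.515 m; q_4 = 0.30 × 0.74 × 0.515 = 0.1143 m³/s
w_5 = (2.18 − 1.53)/2 = 0.325 m; q_5 = 0.21 × 0.52 × 0.325 = 0.03549 m³/s
w_6 = (2.18 − 1.98)/2 = 0.1 m; q_6 = 0.14 × 0.31 × 0.1 = 0.004340 m³/s
Q = Σ qᵢ = 0.4532 m³/s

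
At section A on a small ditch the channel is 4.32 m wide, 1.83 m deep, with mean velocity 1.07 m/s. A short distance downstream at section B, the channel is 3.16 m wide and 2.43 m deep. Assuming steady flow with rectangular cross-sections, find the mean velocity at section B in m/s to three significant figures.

1.10 m/s

Q = A₁V₁ = (4.32×1.83) × 1.07 = 8.459 m³/s
A₂ = 3.16 × 2.43 = 7.679 m²
V₂ = Q/A₂ = 8.459/7.679 = 1.102 m/s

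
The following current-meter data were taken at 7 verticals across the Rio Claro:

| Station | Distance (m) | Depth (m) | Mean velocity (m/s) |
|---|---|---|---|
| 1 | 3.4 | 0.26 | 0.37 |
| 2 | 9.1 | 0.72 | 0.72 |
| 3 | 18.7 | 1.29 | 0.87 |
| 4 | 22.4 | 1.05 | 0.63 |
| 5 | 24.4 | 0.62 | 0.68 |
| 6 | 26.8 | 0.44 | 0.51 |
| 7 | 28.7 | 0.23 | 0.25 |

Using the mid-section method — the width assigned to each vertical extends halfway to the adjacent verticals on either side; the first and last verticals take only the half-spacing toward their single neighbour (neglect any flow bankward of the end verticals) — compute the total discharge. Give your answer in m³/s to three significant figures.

15.1 m³/s

w_1 = (9.1 − 3.4)/2 = 2.85 m; q_1 = 0.37 × 0.26 × 2.85 = 0.2742 m³/s
w_2 = (18.7 − 3.4)/2 = 7.65 m; q_2 = 0.72 × 0.72 × 7.65 = 3.966 m³/s
w_3 = (22.4 − 9.1)/2 = 6.65 m; q_3 = 0.87 × 1.29 × 6.65 = 7.463 m³/s
w_4 = (24.4 − 18.7)/2 = 2.85 m; q_4 = 0.63 × 1.05 × 2.85 = 1.885 m³/s
w_5 = (26.8 − 22.4)/2 = 2.2 m; q_5 = 0.68 × 0.62 × 2.2 = 0.9275 m³/s
w_6 = (28.7 − 24.4)/2 = 2.15 m; q_6 = 0.51 × 0.44 × 2.15 = 0.4825 m³/s
w_7 = (28.7 − 26.8)/2 = 0.95 m; q_7 = 0.25 × 0.23 × 0.95 = 0.05463 m³/s
Q = Σ qᵢ = 15.05 m³/s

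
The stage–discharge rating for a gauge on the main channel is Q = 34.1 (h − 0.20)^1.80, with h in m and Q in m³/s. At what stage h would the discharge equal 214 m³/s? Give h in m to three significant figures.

h − h₀ = (Q/C)^(1/b) = (214/34.1)^(1/1.80) = 2.774 m
h = 0.20 + 2.774 = 2.974 m

2.97 m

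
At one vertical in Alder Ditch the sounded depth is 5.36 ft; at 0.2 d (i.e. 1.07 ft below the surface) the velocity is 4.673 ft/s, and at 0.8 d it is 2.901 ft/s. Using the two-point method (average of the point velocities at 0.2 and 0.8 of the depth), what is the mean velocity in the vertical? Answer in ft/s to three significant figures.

v̄ = (4.673 + 2.901) / 2 = 3.787 ft/s

3.79 ft/s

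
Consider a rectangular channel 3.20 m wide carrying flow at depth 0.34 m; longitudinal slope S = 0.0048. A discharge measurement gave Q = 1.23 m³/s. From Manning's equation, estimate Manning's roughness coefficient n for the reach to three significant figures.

A = b·y = 3.20 × 0.34 = 1.088 m²
P = b + 2y = 3.20 + 2×0.34 = 3.880 m
R = A/P = 1.088/3.880 = 0.2804 m
n = (1/Q)·A·R^(2/3)·S^(1/2) = (1/1.23) × 1.088 × 0.4284 × 0.06928 = 0.02625

0.0263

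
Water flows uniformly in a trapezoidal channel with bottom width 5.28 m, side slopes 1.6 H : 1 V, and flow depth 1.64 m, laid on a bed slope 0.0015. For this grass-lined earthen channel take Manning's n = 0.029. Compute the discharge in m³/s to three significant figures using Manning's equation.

18.8 m³/s

A = (b + z·y)·y = (5.28 + 1.6×1.64)×1.64 = 12.96 m²
P = b + 2y√(1+z²) = 5.28 + 2×1.64×√(1+1.6²) = 11.47 m
R = A/P = 12.96/11.47 = 1.130 m
Q = (1/n)·A·R^(2/3)·S^(1/2) = (1/0.029) × 12.96 × 1.130^(2/3) × 0.0015^(1/2) = 18.78 m³/s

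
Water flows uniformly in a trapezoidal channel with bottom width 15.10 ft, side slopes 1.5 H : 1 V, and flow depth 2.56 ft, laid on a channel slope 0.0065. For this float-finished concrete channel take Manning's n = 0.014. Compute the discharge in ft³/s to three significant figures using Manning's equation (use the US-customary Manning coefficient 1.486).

657 ft³/s

A = (b + z·y)·y = (15.10 + 1.5×2.56)×2.56 = 48.49 ft²
P = b + 2y√(1+z²) = 15.10 + 2×2.56×√(1+1.5²) = 24.33 ft
R = A/P = 48.49/24.33 = 1.993 ft
Q = (1.486/n)·A·R^(2/3)·S^(1/2) = (1.486/0.014) × 48.49 × 1.993^(2/3) × 0.0065^(1/2) = 657.1 ft³/s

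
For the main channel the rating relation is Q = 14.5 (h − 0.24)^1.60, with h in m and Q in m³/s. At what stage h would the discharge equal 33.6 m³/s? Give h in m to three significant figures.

1.93 m

h − h₀ = (Q/C)^(1/b) = (33.6/14.5)^(1/1.60) = 1.691 m
h = 0.24 + 1.691 = 1.931 m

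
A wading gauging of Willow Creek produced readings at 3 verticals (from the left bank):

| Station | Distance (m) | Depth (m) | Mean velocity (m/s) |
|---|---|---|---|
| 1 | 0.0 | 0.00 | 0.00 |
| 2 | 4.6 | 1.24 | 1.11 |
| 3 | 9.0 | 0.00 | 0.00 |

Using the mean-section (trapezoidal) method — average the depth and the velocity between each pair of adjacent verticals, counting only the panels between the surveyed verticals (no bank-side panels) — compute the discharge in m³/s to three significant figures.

Panel 1-2: Δb = 4.6 m, d̄ = (0.00+1.24)/2 = 0.62, v̄ = (0.00+1.11)/2 = 0.555 → q = 4.6×0.62×0.555 = 1.583 m³/s
Panel 2-3: Δb = 4.4 m, d̄ = (1.24+0.00)/2 = 0.62, v̄ = (1.11+0.00)/2 = 0.555 → q = 4.4×0.62×0.555 = 1.514 m³/s
Q = Σ q = 3.097 m³/s

3.10 m³/s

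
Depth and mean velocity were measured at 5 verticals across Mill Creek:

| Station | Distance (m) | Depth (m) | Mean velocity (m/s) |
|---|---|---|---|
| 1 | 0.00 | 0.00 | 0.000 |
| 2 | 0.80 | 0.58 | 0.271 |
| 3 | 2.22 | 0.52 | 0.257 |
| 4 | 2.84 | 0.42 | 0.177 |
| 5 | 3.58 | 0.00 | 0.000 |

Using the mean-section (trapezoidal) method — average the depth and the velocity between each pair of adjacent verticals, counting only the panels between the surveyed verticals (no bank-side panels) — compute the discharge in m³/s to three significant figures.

0.315 m³/s

Panel 1-2: Δb = 0.8 m, d̄ = (0.00+0.58)/2 = 0.29, v̄ = (0.000+0.271)/2 = 0.1355 → q = 0.8×0.29×0.1355 = 0.03144 m³/s
Panel 2-3: Δb = 1.42 m, d̄ = (0.58+0.52)/2 = 0.55, v̄ = (0.271+0.257)/2 = 0.264 → q = 1.42×0.55×0.264 = 0.2062 m³/s
Panel 3-4: Δb = 0.62 m, d̄ = (0.52+0.42)/2 = 0.47, v̄ = (0.257+0.177)/2 = 0.217 → q = 0.62×0.47×0.217 = 0.06323 m³/s
Panel 4-5: Δb = 0.74 m, d̄ = (0.42+0.00)/2 = 0.21, v̄ = (0.177+0.000)/2 = 0.0885 → q = 0.74×0.21×0.0885 = 0.01375 m³/s
Q = Σ q = 0.3146 m³/s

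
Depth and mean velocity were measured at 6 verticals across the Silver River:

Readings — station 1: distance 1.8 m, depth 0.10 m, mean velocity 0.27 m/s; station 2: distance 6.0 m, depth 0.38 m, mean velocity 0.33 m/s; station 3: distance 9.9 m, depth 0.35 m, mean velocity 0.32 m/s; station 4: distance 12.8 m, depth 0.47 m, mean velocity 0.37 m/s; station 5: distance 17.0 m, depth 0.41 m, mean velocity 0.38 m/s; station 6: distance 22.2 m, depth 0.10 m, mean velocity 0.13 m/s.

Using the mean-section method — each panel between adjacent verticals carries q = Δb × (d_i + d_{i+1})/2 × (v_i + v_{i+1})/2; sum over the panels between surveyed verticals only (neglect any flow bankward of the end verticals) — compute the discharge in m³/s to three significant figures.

Panel 1-2: Δb = 4.2 m, d̄ = (0.10+0.38)/2 = 0.24, v̄ = (0.27+0.33)/2 = 0.3 → q = 4.2×0.24×0.3 = 0.3024 m³/s
Panel 2-3: Δb = 3.9 m, d̄ = (0.38+0.35)/2 = 0.365, v̄ = (0.33+0.32)/2 = 0.325 → q = 3.9×0.365×0.325 = 0.4626 m³/s
Panel 3-4: Δb = 2.9 m, d̄ = (0.35+0.47)/2 = 0.41, v̄ = (0.32+0.37)/2 = 0.345 → q = 2.9×0.41×0.345 = 0.4102 m³/s
Panel 4-5: Δb = 4.2 m, d̄ = (0.47+0.41)/2 = 0.44, v̄ = (0.37+0.38)/2 = 0.375 → q = 4.2×0.44×0.375 = 0.6930 m³/s
Panel 5-6: Δb = 5.2 m, d̄ = (0.41+0.10)/2 = 0.255, v̄ = (0.38+0.13)/2 = 0.255 → q = 5.2×0.255×0.255 = 0.3381 m³/s
Q = Σ q = 2.206 m³/s

2.21 m³/s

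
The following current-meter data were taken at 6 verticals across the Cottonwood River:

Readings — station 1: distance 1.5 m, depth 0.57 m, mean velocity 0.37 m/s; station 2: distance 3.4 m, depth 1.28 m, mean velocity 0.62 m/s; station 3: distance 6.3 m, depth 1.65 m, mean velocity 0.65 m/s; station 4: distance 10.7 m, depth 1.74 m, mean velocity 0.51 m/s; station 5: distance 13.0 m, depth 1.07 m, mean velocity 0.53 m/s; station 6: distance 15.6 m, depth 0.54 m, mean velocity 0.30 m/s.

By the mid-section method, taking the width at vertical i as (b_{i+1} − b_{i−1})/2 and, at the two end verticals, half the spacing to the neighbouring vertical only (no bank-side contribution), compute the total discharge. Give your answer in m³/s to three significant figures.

w_1 = (3.4 − 1.5)/2 = 0.95 m; q_1 = 0.37 × 0.57 × 0.95 = 0.2004 m³/s
w_2 = (6.3 − 1.5)/2 = 2.4 m; q_2 = 0.62 × 1.28 × 2.4 = 1.905 m³/s
w_3 = (10.7 − 3.4)/2 = 3.65 m; q_3 = 0.65 × 1.65 × 3.65 = 3.915 m³/s
w_4 = (13.0 − 6.3)/2 = 3.35 m; q_4 = 0.51 × 1.74 × 3.35 = 2.973 m³/s
w_5 = (15.6 − 10.7)/2 = 2.45 m; q_5 = 0.53 × 1.07 × 2.45 = 1.389 m³/s
w_6 = (15.6 − 13.0)/2 = 1.3 m; q_6 = 0.30 × 0.54 × 1.3 = 0.2106 m³/s
Q = Σ qᵢ = 10.59 m³/s

10.6 m³/s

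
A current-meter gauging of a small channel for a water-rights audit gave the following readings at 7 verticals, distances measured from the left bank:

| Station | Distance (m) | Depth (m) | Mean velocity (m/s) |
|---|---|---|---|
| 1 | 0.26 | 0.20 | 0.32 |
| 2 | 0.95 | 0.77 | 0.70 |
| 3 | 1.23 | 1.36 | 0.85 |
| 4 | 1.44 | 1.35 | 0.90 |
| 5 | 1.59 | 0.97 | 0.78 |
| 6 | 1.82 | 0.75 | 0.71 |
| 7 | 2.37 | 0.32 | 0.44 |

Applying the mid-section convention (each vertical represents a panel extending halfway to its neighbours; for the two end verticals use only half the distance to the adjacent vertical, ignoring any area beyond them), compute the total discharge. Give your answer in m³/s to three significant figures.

w_1 = (0.95 − 0.26)/2 = 0.345 m; q_1 = 0.32 × 0.20 × 0.345 = 0.02208 m³/s
w_2 = (1.23 − 0.26)/2 = 0.485 m; q_2 = 0.70 × 0.77 × 0.485 = 0.2614 m³/s
w_3 = (1.44 − 0.95)/2 = 0.245 m; q_3 = 0.85 × 1.36 × 0.245 = 0.2832 m³/s
w_4 = (1.59 − 1.23)/2 = 0.18 m; q_4 = 0.90 × 1.35 × 0.18 = 0.2187 m³/s
w_5 = (1.82 − 1.44)/2 = 0.19 m; q_5 = 0.78 × 0.97 × 0.19 = 0.1438 m³/s
w_6 = (2.37 − 1.59)/2 = 0.39 m; q_6 = 0.71 × 0.75 × 0.39 = 0.2077 m³/s
w_7 = (2.37 − 1.82)/2 = 0.275 m; q_7 = 0.44 × 0.32 × 0.275 = 0.03872 m³/s
Q = Σ qᵢ = 1.176 m³/s

1.18 m³/s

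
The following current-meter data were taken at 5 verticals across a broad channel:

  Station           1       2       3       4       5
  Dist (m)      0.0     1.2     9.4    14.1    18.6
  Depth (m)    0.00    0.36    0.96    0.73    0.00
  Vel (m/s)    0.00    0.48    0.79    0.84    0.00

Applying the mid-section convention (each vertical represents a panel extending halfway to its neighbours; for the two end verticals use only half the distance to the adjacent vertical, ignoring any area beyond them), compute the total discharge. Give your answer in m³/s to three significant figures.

w_2 = (9.4 − 0.0)/2 = 4.7 m; q_2 = 0.48 × 0.36 × 4.7 = 0.8122 m³/s
w_3 = (14.1 − 1.2)/2 = 6.45 m; q_3 = 0.79 × 0.96 × 6.45 = 4.892 m³/s
w_4 = (18.6 − 9.4)/2 = 4.6 m; q_4 = 0.84 × 0.73 × 4.6 = 2.821 m³/s
Stations 1, 5 contribute zero (depth or velocity is 0).
Q = Σ qᵢ = 8.525 m³/s

8.52 m³/s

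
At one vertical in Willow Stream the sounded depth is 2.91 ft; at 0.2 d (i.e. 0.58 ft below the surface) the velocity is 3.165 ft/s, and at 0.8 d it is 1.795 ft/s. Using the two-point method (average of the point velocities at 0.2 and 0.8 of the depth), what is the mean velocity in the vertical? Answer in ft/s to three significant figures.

2.48 ft/s

v̄ = (3.165 + 1.795) / 2 = 2.480 ft/s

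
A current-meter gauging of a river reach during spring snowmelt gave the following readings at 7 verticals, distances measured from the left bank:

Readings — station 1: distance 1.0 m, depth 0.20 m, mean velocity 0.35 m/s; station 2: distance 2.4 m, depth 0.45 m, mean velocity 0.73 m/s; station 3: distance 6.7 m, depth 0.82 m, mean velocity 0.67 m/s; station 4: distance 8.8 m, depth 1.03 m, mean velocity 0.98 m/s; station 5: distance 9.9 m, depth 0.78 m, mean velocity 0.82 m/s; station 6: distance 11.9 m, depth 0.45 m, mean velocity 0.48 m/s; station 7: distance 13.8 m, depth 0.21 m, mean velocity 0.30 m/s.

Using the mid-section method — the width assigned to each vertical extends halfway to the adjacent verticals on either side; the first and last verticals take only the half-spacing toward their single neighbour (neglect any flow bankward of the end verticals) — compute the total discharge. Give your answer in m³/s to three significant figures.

5.83 m³/s

w_1 = (2.4 − 1.0)/2 = 0.7 m; q_1 = 0.35 × 0.20 × 0.7 = 0.04900 m³/s
w_2 = (6.7 − 1.0)/2 = 2.85 m; q_2 = 0.73 × 0.45 × 2.85 = 0.9362 m³/s
w_3 = (8.8 − 2.4)/2 = 3.2 m; q_3 = 0.67 × 0.82 × 3.2 = 1.758 m³/s
w_4 = (9.9 − 6.7)/2 = 1.6 m; q_4 = 0.98 × 1.03 × 1.6 = 1.615 m³/s
w_5 = (11.9 − 8.8)/2 = 1.55 m; q_5 = 0.82 × 0.78 × 1.55 = 0.9914 m³/s
w_6 = (13.8 − 9.9)/2 = 1.95 m; q_6 = 0.48 × 0.45 × 1.95 = 0.4212 m³/s
w_7 = (13.8 − 11.9)/2 = 0.95 m; q_7 = 0.30 × 0.21 × 0.95 = 0.05985 m³/s
Q = Σ qᵢ = 5.831 m³/s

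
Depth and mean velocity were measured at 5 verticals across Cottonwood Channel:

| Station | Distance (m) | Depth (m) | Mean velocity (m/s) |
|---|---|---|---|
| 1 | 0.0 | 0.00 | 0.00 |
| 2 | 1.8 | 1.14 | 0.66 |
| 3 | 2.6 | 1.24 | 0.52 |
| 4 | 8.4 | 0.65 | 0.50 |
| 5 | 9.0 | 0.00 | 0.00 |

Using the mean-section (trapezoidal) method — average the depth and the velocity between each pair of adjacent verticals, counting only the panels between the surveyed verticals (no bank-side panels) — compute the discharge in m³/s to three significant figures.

3.74 m³/s

Panel 1-2: Δb = 1.8 m, d̄ = (0.00+1.14)/2 = 0.57, v̄ = (0.00+0.66)/2 = 0.33 → q = 1.8×0.57×0.33 = 0.3386 m³/s
Panel 2-3: Δb = 0.8 m, d̄ = (1.14+1.24)/2 = 1.19, v̄ = (0.66+0.52)/2 = 0.59 → q = 0.8×1.19×0.59 = 0.5617 m³/s
Panel 3-4: Δb = 5.8 m, d̄ = (1.24+0.65)/2 = 0.945, v̄ = (0.52+0.50)/2 = 0.51 → q = 5.8×0.945×0.51 = 2.795 m³/s
Panel 4-5: Δb = 0.6 m, d̄ = (0.65+0.00)/2 = 0.325, v̄ = (0.50+0.00)/2 = 0.25 → q = 0.6×0.325×0.25 = 0.04875 m³/s
Q = Σ q = 3.744 m³/s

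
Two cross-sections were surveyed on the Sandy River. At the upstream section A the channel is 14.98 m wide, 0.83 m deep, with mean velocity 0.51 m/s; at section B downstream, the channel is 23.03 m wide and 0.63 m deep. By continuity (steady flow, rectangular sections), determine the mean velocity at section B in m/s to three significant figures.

0.437 m/s

Q = A₁V₁ = (14.98×0.83) × 0.51 = 6.341 m³/s
A₂ = 23.03 × 0.63 = 14.51 m²
V₂ = Q/A₂ = 6.341/14.51 = 0.4370 m/s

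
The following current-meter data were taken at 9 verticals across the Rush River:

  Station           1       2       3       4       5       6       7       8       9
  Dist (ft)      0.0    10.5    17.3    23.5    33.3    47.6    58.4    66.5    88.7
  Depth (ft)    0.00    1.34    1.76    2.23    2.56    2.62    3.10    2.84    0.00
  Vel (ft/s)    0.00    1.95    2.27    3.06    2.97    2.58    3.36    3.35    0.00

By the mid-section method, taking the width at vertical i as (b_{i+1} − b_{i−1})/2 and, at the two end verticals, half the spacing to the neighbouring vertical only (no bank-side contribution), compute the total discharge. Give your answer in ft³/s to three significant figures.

w_2 = (17.3 − 0.0)/2 = 8.65 ft; q_2 = 1.95 × 1.34 × 8.65 = 22.60 ft³/s
w_3 = (23.5 − 10.5)/2 = 6.5 ft; q_3 = 2.27 × 1.76 × 6.5 = 25.97 ft³/s
w_4 = (33.3 − 17.3)/2 = 8 ft; q_4 = 3.06 × 2.23 × 8 = 54.59 ft³/s
w_5 = (47.6 − 23.5)/2 = 12.05 ft; q_5 = 2.97 × 2.56 × 12.05 = 91.62 ft³/s
w_6 = (58.4 − 33.3)/2 = 12.55 ft; q_6 = 2.58 × 2.62 × 12.55 = 84.83 ft³/s
w_7 = (66.5 − 47.6)/2 = 9.45 ft; q_7 = 3.36 × 3.10 × 9.45 = 98.43 ft³/s
w_8 = (88.7 − 58.4)/2 = 15.15 ft; q_8 = 3.35 × 2.84 × 15.15 = 144.1 ft³/s
Stations 1, 9 contribute zero (depth or velocity is 0).
Q = Σ qᵢ = 522.2 ft³/s

522 ft³/s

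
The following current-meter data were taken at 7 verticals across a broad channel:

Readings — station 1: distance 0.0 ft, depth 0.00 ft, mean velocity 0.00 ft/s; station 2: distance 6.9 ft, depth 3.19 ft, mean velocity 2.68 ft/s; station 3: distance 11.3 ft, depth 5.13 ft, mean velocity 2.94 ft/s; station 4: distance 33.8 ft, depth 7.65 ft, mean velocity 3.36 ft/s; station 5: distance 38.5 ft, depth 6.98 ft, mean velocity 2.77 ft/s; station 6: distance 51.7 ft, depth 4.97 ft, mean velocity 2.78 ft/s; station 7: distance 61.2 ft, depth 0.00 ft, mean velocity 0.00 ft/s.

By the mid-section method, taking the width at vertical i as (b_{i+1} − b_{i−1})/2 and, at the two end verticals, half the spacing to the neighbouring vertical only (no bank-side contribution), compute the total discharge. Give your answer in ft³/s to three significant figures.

931 ft³/s

w_2 = (11.3 − 0.0)/2 = 5.65 ft; q_2 = 2.68 × 3.19 × 5.65 = 48.30 ft³/s
w_3 = (33.8 − 6.9)/2 = 13.45 ft; q_3 = 2.94 × 5.13 × 13.45 = 202.9 ft³/s
w_4 = (38.5 − 11.3)/2 = 13.6 ft; q_4 = 3.36 × 7.65 × 13.6 = 349.6 ft³/s
w_5 = (51.7 − 33.8)/2 = 8.95 ft; q_5 = 2.77 × 6.98 × 8.95 = 173.0 ft³/s
w_6 = (61.2 − 38.5)/2 = 11.35 ft; q_6 = 2.78 × 4.97 × 11.35 = 156.8 ft³/s
Stations 1, 7 contribute zero (depth or velocity is 0).
Q = Σ qᵢ = 930.6 ft³/s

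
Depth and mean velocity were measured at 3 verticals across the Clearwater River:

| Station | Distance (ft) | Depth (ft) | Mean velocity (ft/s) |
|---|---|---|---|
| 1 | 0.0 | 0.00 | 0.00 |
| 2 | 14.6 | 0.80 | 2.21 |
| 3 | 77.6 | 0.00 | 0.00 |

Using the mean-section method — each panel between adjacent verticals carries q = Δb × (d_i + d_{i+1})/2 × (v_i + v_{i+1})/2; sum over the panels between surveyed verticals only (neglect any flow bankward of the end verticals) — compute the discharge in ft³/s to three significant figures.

34.3 ft³/s

Panel 1-2: Δb = 14.6 ft, d̄ = (0.00+0.80)/2 = 0.4, v̄ = (0.00+2.21)/2 = 1.105 → q = 14.6×0.4×1.105 = 6.453 ft³/s
Panel 2-3: Δb = 63 ft, d̄ = (0.80+0.00)/2 = 0.4, v̄ = (2.21+0.00)/2 = 1.105 → q = 63×0.4×1.105 = 27.85 ft³/s
Q = Σ q = 34.30 ft³/s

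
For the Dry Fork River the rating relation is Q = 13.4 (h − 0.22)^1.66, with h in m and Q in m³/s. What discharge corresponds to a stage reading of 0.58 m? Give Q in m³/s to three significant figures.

2.46 m³/s

Q = 13.4 × (0.58 − 0.22)^1.66 = 13.4 × 0.36^1.66 = 2.458 m³/s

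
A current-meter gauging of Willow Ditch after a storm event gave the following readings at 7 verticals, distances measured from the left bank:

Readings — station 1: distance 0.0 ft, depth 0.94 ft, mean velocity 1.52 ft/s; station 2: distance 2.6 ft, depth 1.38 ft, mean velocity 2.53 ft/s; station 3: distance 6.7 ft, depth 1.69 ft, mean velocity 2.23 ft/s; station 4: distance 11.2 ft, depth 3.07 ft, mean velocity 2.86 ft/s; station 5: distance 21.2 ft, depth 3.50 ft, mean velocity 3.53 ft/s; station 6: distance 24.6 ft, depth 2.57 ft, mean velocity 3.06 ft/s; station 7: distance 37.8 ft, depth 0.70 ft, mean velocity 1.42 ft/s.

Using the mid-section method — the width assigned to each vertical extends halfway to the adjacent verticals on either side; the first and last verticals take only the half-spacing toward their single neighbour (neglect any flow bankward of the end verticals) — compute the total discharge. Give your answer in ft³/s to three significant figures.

w_1 = (2.6 − 0.0)/2 = 1.3 ft; q_1 = 1.52 × 0.94 × 1.3 = 1.857 ft³/s
w_2 = (6.7 − 0.0)/2 = 3.35 ft; q_2 = 2.53 × 1.38 × 3.35 = 11.70 ft³/s
w_3 = (11.2 − 2.6)/2 = 4.3 ft; q_3 = 2.23 × 1.69 × 4.3 = 16.21 ft³/s
w_4 = (21.2 − 6.7)/2 = 7.25 ft; q_4 = 2.86 × 3.07 × 7.25 = 63.66 ft³/s
w_5 = (24.6 − 11.2)/2 = 6.7 ft; q_5 = 3.53 × 3.50 × 6.7 = 82.78 ft³/s
w_6 = (37.8 − 21.2)/2 = 8.3 ft; q_6 = 3.06 × 2.57 × 8.3 = 65.27 ft³/s
w_7 = (37.8 − 24.6)/2 = 6.6 ft; q_7 = 1.42 × 0.70 × 6.6 = 6.560 ft³/s
Q = Σ qᵢ = 248.0 ft³/s

248 ft³/s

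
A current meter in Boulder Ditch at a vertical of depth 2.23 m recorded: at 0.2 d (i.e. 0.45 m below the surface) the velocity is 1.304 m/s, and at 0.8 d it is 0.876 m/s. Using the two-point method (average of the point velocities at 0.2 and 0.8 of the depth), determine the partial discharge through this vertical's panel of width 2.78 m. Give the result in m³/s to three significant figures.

v̄ = (1.304 + 0.876) / 2 = 1.090 m/s
q = v̄ × d × w = 1.090 × 2.23 × 2.78 = 6.757 m³/s

6.76 m³/s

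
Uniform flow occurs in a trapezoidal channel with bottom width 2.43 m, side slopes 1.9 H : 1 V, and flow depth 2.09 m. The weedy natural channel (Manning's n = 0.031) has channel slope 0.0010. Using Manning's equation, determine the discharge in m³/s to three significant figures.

A = (b + z·y)·y = (2.43 + 1.9×2.09)×2.09 = 13.38 m²
P = b + 2y√(1+z²) = 2.43 + 2×2.09×√(1+1.9²) = 11.40 m
R = A/P = 13.38/11.40 = 1.173 m
Q = (1/n)·A·R^(2/3)·S^(1/2) = (1/0.031) × 13.38 × 1.173^(2/3) × 0.0010^(1/2) = 15.18 m³/s

15.2 m³/s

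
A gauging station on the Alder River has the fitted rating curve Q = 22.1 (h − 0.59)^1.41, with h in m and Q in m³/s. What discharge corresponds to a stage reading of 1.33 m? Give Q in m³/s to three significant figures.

14.5 m³/s

Q = 22.1 × (1.33 − 0.59)^1.41 = 22.1 × 0.74^1.41 = 14.45 m³/s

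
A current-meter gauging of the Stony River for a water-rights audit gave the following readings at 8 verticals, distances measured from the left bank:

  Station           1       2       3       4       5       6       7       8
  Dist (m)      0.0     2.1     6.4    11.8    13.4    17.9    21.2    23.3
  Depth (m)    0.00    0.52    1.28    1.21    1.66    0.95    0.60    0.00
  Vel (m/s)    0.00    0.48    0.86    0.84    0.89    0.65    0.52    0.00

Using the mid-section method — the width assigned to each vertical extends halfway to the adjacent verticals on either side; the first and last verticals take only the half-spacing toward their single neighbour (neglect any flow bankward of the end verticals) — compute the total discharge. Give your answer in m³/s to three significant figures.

w_2 = (6.4 − 0.0)/2 = 3.2 m; q_2 = 0.48 × 0.52 × 3.2 = 0.7987 m³/s
w_3 = (11.8 − 2.1)/2 = 4.85 m; q_3 = 0.86 × 1.28 × 4.85 = 5.339 m³/s
w_4 = (13.4 − 6.4)/2 = 3.5 m; q_4 = 0.84 × 1.21 × 3.5 = 3.557 m³/s
w_5 = (17.9 − 11.8)/2 = 3.05 m; q_5 = 0.89 × 1.66 × 3.05 = 4.506 m³/s
w_6 = (21.2 − 13.4)/2 = 3.9 m; q_6 = 0.65 × 0.95 × 3.9 = 2.408 m³/s
w_7 = (23.3 − 17.9)/2 = 2.7 m; q_7 = 0.52 × 0.60 × 2.7 = 0.8424 m³/s
Stations 1, 8 contribute zero (depth or velocity is 0).
Q = Σ qᵢ = 17.45 m³/s

17.5 m³/s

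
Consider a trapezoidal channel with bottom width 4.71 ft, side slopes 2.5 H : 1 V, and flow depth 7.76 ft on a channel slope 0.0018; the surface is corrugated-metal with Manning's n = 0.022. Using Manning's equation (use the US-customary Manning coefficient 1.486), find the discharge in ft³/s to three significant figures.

A = (b + z·y)·y = (4.71 + 2.5×7.76)×7.76 = 187.1 ft²
P = b + 2y√(1+z²) = 4.71 + 2×7.76×√(1+2.5²) = 46.50 ft
R = A/P = 187.1/46.50 = 4.024 ft
Q = (1.486/n)·A·R^(2/3)·S^(1/2) = (1.486/0.022) × 187.1 × 4.024^(2/3) × 0.0018^(1/2) = 1356 ft³/s

1360 ft³/s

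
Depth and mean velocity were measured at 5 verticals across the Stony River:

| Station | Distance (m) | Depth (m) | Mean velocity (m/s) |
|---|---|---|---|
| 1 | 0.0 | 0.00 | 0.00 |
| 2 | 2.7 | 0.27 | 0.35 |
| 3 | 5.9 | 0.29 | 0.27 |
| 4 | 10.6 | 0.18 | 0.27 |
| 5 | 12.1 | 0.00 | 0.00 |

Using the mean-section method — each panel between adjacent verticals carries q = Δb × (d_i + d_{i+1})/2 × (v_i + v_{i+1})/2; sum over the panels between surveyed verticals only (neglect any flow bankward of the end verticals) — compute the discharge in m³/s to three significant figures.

0.658 m³/s

Panel 1-2: Δb = 2.7 m, d̄ = (0.00+0.27)/2 = 0.135, v̄ = (0.00+0.35)/2 = 0.175 → q = 2.7×0.135×0.175 = 0.06379 m³/s
Panel 2-3: Δb = 3.2 m, d̄ = (0.27+0.29)/2 = 0.28, v̄ = (0.35+0.27)/2 = 0.31 → q = 3.2×0.28×0.31 = 0.2778 m³/s
Panel 3-4: Δb = 4.7 m, d̄ = (0.29+0.18)/2 = 0.235, v̄ = (0.27+0.27)/2 = 0.27 → q = 4.7×0.235×0.27 = 0.2982 m³/s
Panel 4-5: Δb = 1.5 m, d̄ = (0.18+0.00)/2 = 0.09, v̄ = (0.27+0.00)/2 = 0.135 → q = 1.5×0.09×0.135 = 0.01823 m³/s
Q = Σ q = 0.6580 m³/s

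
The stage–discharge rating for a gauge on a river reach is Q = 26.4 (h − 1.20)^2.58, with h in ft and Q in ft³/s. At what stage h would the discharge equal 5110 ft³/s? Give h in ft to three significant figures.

8.90 ft

h − h₀ = (Q/C)^(1/b) = (5110/26.4)^(1/2.58) = 7.698 ft
h = 1.20 + 7.698 = 8.898 ft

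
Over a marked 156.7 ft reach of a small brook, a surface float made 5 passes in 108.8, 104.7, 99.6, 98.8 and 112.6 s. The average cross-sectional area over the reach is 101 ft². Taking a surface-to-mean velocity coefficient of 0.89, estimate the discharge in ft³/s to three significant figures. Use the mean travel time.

134 ft³/s

t̄ = (108.8 + 104.7 + 99.6 + 98.8 + 112.6) / 5 = 104.9 s
v_surface = L / t̄ = 156.7 / 104.9 = 1.494 ft/s
v_mean = 0.89 × 1.494 = 1.329 ft/s
Q = A × v_mean = 101 × 1.329 = 134.3 ft³/s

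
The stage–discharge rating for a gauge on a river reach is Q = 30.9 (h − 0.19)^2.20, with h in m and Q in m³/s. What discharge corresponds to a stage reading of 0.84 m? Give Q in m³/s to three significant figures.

Q = 30.9 × (0.84 − 0.19)^2.20 = 30.9 × 0.65^2.20 = 11.98 m³/s

12.0 m³/s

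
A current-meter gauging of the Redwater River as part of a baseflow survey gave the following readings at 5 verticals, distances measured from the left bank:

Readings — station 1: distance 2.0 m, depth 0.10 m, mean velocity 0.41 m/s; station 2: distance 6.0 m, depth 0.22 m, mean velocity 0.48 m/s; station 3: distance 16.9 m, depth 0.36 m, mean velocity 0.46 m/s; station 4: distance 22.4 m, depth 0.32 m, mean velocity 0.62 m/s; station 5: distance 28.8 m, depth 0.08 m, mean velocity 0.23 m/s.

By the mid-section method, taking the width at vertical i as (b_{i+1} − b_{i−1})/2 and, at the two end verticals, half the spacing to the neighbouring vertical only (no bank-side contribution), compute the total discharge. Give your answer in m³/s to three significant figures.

3.47 m³/s

w_1 = (6.0 − 2.0)/2 = 2 m; q_1 = 0.41 × 0.10 × 2 = 0.08200 m³/s
w_2 = (16.9 − 2.0)/2 = 7.45 m; q_2 = 0.48 × 0.22 × 7.45 = 0.7867 m³/s
w_3 = (22.4 − 6.0)/2 = 8.2 m; q_3 = 0.46 × 0.36 × 8.2 = 1.358 m³/s
w_4 = (28.8 − 16.9)/2 = 5.95 m; q_4 = 0.62 × 0.32 × 5.95 = 1.180 m³/s
w_5 = (28.8 − 22.4)/2 = 3.2 m; q_5 = 0.23 × 0.08 × 3.2 = 0.05888 m³/s
Q = Σ qᵢ = 3.466 m³/s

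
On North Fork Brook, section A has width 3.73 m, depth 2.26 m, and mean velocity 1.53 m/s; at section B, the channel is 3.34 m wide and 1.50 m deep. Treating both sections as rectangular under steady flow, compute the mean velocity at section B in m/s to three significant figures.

Q = A₁V₁ = (3.73×2.26) × 1.53 = 12.90 m³/s
A₂ = 3.34 × 1.50 = 5.010 m²
V₂ = Q/A₂ = 12.90/5.010 = 2.574 m/s

2.57 m/s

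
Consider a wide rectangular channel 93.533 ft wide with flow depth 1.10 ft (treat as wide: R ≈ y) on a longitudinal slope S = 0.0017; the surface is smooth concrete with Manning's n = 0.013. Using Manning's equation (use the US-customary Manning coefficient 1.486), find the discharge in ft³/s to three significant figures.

517 ft³/s

A = b·y = 93.533 × 1.10 = 102.9 ft²
Wide channel: R ≈ y = 1.10 ft
Q = (1.486/n)·A·R^(2/3)·S^(1/2) = (1.486/0.013) × 102.9 × 1.100^(2/3) × 0.0017^(1/2) = 516.7 ft³/s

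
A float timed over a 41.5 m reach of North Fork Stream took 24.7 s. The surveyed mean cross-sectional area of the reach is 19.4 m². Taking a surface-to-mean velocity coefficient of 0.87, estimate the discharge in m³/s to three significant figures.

28.4 m³/s

v_surface = L / t̄ = 41.5 / 24.7 = 1.680 m/s
v_mean = 0.87 × 1.680 = 1.462 m/s
Q = A × v_mean = 19.4 × 1.462 = 28.36 m³/s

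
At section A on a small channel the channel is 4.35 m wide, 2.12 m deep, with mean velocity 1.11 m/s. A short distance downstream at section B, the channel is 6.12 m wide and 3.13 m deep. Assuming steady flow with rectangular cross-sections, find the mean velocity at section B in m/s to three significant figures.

Q = A₁V₁ = (4.35×2.12) × 1.11 = 10.24 m³/s
A₂ = 6.12 × 3.13 = 19.16 m²
V₂ = Q/A₂ = 10.24/19.16 = 0.5344 m/s

0.534 m/s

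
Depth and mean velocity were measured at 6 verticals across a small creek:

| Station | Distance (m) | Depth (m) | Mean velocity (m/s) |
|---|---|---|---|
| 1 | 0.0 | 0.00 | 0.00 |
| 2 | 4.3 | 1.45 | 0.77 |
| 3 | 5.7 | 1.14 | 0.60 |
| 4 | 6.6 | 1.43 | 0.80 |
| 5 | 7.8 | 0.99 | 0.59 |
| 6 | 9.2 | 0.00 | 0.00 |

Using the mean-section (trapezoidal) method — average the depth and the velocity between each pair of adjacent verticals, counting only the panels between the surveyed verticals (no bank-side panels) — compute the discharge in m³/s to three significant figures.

4.47 m³/s

Panel 1-2: Δb = 4.3 m, d̄ = (0.00+1.45)/2 = 0.725, v̄ = (0.00+0.77)/2 = 0.385 → q = 4.3×0.725×0.385 = 1.200 m³/s
Panel 2-3: Δb = 1.4 m, d̄ = (1.45+1.14)/2 = 1.295, v̄ = (0.77+0.60)/2 = 0.685 → q = 1.4×1.295×0.685 = 1.242 m³/s
Panel 3-4: Δb = 0.9 m, d̄ = (1.14+1.43)/2 = 1.285, v̄ = (0.60+0.80)/2 = 0.7 → q = 0.9×1.285×0.7 = 0.8096 m³/s
Panel 4-5: Δb = 1.2 m, d̄ = (1.43+0.99)/2 = 1.21, v̄ = (0.80+0.59)/2 = 0.695 → q = 1.2×1.21×0.695 = 1.009 m³/s
Panel 5-6: Δb = 1.4 m, d̄ = (0.99+0.00)/2 = 0.495, v̄ = (0.59+0.00)/2 = 0.295 → q = 1.4×0.495×0.295 = 0.2044 m³/s
Q = Σ q = 4.465 m³/s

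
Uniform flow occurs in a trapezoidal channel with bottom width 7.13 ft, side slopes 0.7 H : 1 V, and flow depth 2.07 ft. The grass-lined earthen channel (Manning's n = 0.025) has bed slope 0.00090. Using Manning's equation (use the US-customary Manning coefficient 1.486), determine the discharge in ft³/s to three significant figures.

40.7 ft³/s

A = (b + z·y)·y = (7.13 + 0.7×2.07)×2.07 = 17.76 ft²
P = b + 2y√(1+z²) = 7.13 + 2×2.07×√(1+0.7²) = 12.18 ft
R = A/P = 17.76/12.18 = 1.458 ft
Q = (1.486/n)·A·R^(2/3)·S^(1/2) = (1.486/0.025) × 17.76 × 1.458^(2/3) × 0.00090^(1/2) = 40.71 ft³/s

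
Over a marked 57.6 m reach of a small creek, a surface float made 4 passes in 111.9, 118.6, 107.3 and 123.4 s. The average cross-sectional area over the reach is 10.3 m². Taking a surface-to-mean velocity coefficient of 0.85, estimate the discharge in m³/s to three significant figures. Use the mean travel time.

4.37 m³/s

t̄ = (111.9 + 118.6 + 107.3 + 123.4) / 4 = 115.3 s
v_surface = L / t̄ = 57.6 / 115.3 = 0.4996 m/s
v_mean = 0.85 × 0.4996 = 0.4246 m/s
Q = A × v_mean = 10.3 × 0.4246 = 4.374 m³/s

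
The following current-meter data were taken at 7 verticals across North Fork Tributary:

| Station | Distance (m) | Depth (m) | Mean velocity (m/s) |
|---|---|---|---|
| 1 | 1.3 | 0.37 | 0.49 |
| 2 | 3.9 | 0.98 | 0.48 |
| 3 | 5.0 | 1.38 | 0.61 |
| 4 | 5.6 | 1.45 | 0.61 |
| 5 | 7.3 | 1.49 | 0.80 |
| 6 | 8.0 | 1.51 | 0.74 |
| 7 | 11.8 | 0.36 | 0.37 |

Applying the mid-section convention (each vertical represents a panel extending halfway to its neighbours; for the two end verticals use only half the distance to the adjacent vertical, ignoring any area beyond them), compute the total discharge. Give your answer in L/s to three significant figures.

w_1 = (3.9 − 1.3)/2 = 1.3 m; q_1 = 0.49 × 0.37 × 1.3 = 0.2357 m³/s
w_2 = (5.0 − 1.3)/2 = 1.85 m; q_2 = 0.48 × 0.98 × 1.85 = 0.8702 m³/s
w_3 = (5.6 − 3.9)/2 = 0.85 m; q_3 = 0.61 × 1.38 × 0.85 = 0.7155 m³/s
w_4 = (7.3 − 5.0)/2 = 1.15 m; q_4 = 0.61 × 1.45 × 1.15 = 1.017 m³/s
w_5 = (8.0 − 5.6)/2 = 1.2 m; q_5 = 0.80 × 1.49 × 1.2 = 1.430 m³/s
w_6 = (11.8 − 7.3)/2 = 2.25 m; q_6 = 0.74 × 1.51 × 2.25 = 2.514 m³/s
w_7 = (11.8 − 8.0)/2 = 1.9 m; q_7 = 0.37 × 0.36 × 1.9 = 0.2531 m³/s
Q = Σ qᵢ = 7.036 m³/s
= 7.036 × 1000 = 7036 L/s

7040 L/s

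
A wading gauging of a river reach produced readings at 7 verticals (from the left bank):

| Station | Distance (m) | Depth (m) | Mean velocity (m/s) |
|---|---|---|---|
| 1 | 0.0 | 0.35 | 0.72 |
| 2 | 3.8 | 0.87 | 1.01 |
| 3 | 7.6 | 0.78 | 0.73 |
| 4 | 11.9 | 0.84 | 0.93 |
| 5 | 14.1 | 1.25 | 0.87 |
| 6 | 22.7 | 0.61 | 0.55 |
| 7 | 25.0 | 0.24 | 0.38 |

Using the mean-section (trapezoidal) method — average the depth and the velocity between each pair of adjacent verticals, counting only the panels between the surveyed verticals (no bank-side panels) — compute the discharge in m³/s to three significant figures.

Panel 1-2: Δb = 3.8 m, d̄ = (0.35+0.87)/2 = 0.61, v̄ = (0.72+1.01)/2 = 0.865 → q = 3.8×0.61×0.865 = 2.005 m³/s
Panel 2-3: Δb = 3.8 m, d̄ = (0.87+0.78)/2 = 0.825, v̄ = (1.01+0.73)/2 = 0.87 → q = 3.8×0.825×0.87 = 2.727 m³/s
Panel 3-4: Δb = 4.3 m, d̄ = (0.78+0.84)/2 = 0.81, v̄ = (0.73+0.93)/2 = 0.83 → q = 4.3×0.81×0.83 = 2.891 m³/s
Panel 4-5: Δb = 2.2 m, d̄ = (0.84+1.25)/2 = 1.045, v̄ = (0.93+0.87)/2 = 0.9 → q = 2.2×1.045×0.9 = 2.069 m³/s
Panel 5-6: Δb = 8.6 m, d̄ = (1.25+0.61)/2 = 0.93, v̄ = (0.87+0.55)/2 = 0.71 → q = 8.6×0.93×0.71 = 5.679 m³/s
Panel 6-7: Δb = 2.3 m, d̄ = (0.61+0.24)/2 = 0.425, v̄ = (0.55+0.38)/2 = 0.465 → q = 2.3×0.425×0.465 = 0.4545 m³/s
Q = Σ q = 15.83 m³/s

15.8 m³/s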